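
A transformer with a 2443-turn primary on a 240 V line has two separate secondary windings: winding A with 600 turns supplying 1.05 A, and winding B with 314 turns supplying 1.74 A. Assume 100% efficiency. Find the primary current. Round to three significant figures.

I_p ≈ 0.482 A

V_A = 240 × 600/2443 = 58.944 V; V_B = 240 × 314/2443 = 30.847 V.
P_out = V_A I_A + V_B I_B = 58.944×1.05 + 30.847×1.74 = 61.891 + 53.674 = 115.57 W.
Ideal ⇒ P_in = P_out, so I_p = P_out/V_p = 115.57/240 = 0.482 A.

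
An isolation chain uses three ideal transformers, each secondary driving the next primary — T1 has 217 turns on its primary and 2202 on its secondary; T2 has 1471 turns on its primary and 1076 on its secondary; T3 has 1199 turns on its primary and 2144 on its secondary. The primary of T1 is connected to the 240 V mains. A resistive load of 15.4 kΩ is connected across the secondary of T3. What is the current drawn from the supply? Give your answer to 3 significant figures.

I_supply ≈ 2.75 A

After T1: V = 240.00 × 2202/217 = 2435.4 V.
After T2: V = 2435.4 × 1076/1471 = 1781.4 V.
After T3: V = 1781.4 × 2144/1199 = 3185.5 V.
I_load = 3185.5/15400 = 0.20685 A, so P_out = 3185.5 × 0.20685 = 658.91 W.
All ideal ⇒ P_in = P_out, so I_supply = 658.91/240 = 2.75 A.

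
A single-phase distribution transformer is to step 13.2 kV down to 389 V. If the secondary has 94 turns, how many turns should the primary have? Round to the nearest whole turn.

N_p/N_s = V_p/V_s, so N_p = 94 × 13200/389 = 3189.7 ≈ 3190 turns.

N_p = 3190 turns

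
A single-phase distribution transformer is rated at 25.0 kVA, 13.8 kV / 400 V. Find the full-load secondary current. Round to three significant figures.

I_s = S/V_s = 25000/400 = 62.5 A.

I_s ≈ 62.5 A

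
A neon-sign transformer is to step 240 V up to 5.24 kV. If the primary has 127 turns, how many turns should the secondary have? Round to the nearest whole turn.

N_s/N_p = V_s/V_p, so N_s = 127 × 5240/240 = 2772.8 ≈ 2773 turns.

N_s = 2773 turns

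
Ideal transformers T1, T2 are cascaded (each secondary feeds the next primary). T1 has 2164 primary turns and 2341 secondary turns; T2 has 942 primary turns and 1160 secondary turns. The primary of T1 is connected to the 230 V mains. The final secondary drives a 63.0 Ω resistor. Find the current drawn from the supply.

I_supply ≈ 6.48 A

Secondary of T1: V = 230.00 × 2341/2164 = 248.81 V.
Secondary of T2: V = 248.81 × 1160/942 = 306.39 V.
I_load = 306.39/63.0 = 4.8634 A, so P_out = 306.39 × 4.8634 = 1490.1 W.
All ideal ⇒ P_in = P_out, so I_supply = 1490.1/230 = 6.48 A.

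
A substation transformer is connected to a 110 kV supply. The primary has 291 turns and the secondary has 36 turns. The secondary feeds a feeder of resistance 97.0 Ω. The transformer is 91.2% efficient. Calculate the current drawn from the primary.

V_s = 110000 × 36/291 = 13608 V.
I_s = V_s/R = 13608/97.0 = 140.29 A.
P_out = V_s I_s = 13608 × 140.29 = 1.9091×10^6 W.
P_in = P_out/η = 1.9091×10^6/0.912 = 2.0933×10^6 W.
I_p = P_in/V_p = 2.0933×10^6/110000 = 19.0 A.

I_p ≈ 19.0 A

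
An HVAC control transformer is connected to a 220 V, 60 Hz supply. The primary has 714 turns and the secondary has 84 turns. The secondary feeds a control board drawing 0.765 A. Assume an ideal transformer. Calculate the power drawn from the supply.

P ≈ 19.8 W

I_p = I_s × N_s/N_p = 0.765 × 84/714 = 0.090000 A.
P = V_p I_p = 220 × 0.090000 = 19.8 W.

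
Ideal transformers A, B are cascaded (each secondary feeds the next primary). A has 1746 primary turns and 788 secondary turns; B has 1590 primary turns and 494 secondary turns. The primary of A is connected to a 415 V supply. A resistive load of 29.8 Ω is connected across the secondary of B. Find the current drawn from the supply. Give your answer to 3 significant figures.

After A: V = 415.00 × 788/1746 = 187.30 V.
After B: V = 187.30 × 494/1590 = 58.192 V.
I_load = 58.192/29.8 = 1.9527 A, so P_out = 58.192 × 1.9527 = 113.63 W.
All ideal ⇒ P_in = P_out, so I_supply = 113.63/415 = 0.274 A.

I_supply ≈ 0.274 A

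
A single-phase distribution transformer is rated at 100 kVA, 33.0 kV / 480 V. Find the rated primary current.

I_p ≈ 3.03 A

I_p = S/V_p = 100000/33000 = 3.03 A.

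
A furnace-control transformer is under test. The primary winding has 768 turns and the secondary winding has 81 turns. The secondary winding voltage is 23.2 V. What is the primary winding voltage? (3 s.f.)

V_p ≈ 220 V

V_p/V_s = N_p/N_s, so V_p = 23.2 × 768/81 = 220 V.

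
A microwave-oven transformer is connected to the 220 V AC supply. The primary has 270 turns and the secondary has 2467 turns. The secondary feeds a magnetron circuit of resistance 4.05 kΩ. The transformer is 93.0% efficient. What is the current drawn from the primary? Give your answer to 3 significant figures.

I_p ≈ 4.88 A

V_s = 220 × 2467/270 = 2010.1 V.
I_s = V_s/R = 2010.1/4050 = 0.49633 A.
P_out = V_s I_s = 2010.1 × 0.49633 = 997.70 W.
P_in = P_out/η = 997.70/0.930 = 1072.8 W.
I_p = P_in/V_p = 1072.8/220 = 4.88 A.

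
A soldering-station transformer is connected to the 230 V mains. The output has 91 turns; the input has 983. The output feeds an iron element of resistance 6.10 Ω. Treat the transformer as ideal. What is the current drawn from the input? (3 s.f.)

V_out = V_in × N_out/N_in = 230 × 91/983 = 21.292 V.
I_out = V_out/R = 21.292/6.10 = 3.4905 A.
For an ideal transformer I_in N_in = I_out N_out, so I_in = 3.4905 × 91/983 = 0.323 A.

I_in ≈ 0.323 A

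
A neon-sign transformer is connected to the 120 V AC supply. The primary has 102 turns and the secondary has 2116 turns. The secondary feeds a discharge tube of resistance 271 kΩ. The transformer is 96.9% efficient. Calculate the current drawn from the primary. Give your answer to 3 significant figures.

V_s = 120 × 2116/102 = 2489.4 V.
I_s = V_s/R = 2489.4/271000 = 0.0091860 A.
P_out = V_s I_s = 2489.4 × 0.0091860 = 22.868 W.
P_in = P_out/η = 22.868/0.969 = 23.599 W.
I_p = P_in/V_p = 23.599/120 = 0.197 A.

I_p ≈ 0.197 A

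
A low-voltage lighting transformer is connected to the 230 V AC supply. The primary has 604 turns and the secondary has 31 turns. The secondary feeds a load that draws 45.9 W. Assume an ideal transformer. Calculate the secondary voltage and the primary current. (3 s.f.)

V_s ≈ 11.8 V, I_p ≈ 0.200 A

V_s = V_p × N_s/N_p = 230 × 31/604 = 11.805 V.
I_s = P/V_s = 45.9/11.805 = 3.8883 A.
I_p = I_s × N_s/N_p = 3.8883 × 31/604 = 0.200 A.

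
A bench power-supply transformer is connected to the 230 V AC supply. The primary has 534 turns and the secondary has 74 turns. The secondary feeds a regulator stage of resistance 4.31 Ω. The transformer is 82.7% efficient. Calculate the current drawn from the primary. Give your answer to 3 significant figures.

I_p ≈ 1.24 A

V_s = 230 × 74/534 = 31.873 V.
I_s = V_s/R = 31.873/4.31 = 7.3950 A.
P_out = V_s I_s = 31.873 × 7.3950 = 235.70 W.
P_in = P_out/η = 235.70/0.827 = 285.01 W.
I_p = P_in/V_p = 285.01/230 = 1.24 A.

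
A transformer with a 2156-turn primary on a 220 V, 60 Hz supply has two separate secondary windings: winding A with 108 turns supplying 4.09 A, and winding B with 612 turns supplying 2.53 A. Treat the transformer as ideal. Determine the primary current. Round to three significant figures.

V_A = 220 × 108/2156 = 11.020 V; V_B = 220 × 612/2156 = 62.449 V.
P_out = V_A I_A + V_B I_B = 11.020×4.09 + 62.449×2.53 = 45.073 + 158.00 = 203.07 W.
Ideal ⇒ P_in = P_out, so I_p = P_out/V_p = 203.07/220 = 0.923 A.

I_p ≈ 0.923 A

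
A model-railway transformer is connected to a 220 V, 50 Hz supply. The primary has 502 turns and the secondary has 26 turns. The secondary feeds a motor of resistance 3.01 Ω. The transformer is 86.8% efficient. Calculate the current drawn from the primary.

V_s = 220 × 26/502 = 11.394 V.
I_s = V_s/R = 11.394/3.01 = 3.7855 A.
P_out = V_s I_s = 11.394 × 3.7855 = 43.134 W.
P_in = P_out/η = 43.134/0.868 = 49.693 W.
I_p = P_in/V_p = 49.693/220 = 0.226 A.

I_p ≈ 0.226 A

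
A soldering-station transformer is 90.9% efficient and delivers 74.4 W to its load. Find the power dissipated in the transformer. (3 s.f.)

P_loss ≈ 7.45 W

P_in = P_out/η = 74.4/0.909 = 81.8482 W.
P_loss = P_in − P_out = 81.8482 − 74.4 = 7.45 W.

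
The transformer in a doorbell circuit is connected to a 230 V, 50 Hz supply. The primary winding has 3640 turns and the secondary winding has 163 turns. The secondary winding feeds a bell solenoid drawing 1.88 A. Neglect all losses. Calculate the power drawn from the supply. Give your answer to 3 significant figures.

P ≈ 19.4 W

I_p = I_s × N_s/N_p = 1.88 × 163/3640 = 0.084187 A.
P = V_p I_p = 230 × 0.084187 = 19.4 W.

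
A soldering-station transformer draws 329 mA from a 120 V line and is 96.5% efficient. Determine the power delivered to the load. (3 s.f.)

P_in = V_in I_in = 120 × 0.329 = 39.480 W.
P_out = η P_in = 0.965 × 39.480 = 38.1 W.

P_out ≈ 38.1 W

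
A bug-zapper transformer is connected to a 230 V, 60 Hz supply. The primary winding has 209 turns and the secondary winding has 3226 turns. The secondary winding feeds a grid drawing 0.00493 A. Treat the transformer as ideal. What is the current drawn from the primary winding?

For an ideal transformer I_p N_p = I_s N_s, so I_p = 0.00493 × 3226/209 = 0.0761 A.

I_p ≈ 0.0761 A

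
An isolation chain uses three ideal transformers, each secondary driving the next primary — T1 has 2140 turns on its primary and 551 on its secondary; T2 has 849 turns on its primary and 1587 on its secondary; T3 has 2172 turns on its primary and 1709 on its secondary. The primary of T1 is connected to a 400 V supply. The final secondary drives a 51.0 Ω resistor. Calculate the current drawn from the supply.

Secondary of T1: V = 400.00 × 551/2140 = 102.99 V.
Secondary of T2: V = 102.99 × 1587/849 = 192.52 V.
Secondary of T3: V = 192.52 × 1709/2172 = 151.48 V.
I_load = 151.48/51.0 = 2.9702 A, so P_out = 151.48 × 2.9702 = 449.91 W.
All ideal ⇒ P_in = P_out, so I_supply = 449.91/400 = 1.12 A.

I_supply ≈ 1.12 A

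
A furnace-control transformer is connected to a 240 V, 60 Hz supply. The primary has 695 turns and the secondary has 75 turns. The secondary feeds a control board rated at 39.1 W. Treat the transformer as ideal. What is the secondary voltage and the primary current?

V_s ≈ 25.9 V, I_p ≈ 0.163 A

V_s = V_p × N_s/N_p = 240 × 75/695 = 25.899 V.
I_s = P/V_s = 39.1/25.899 = 1.5097 A.
I_p = I_s × N_s/N_p = 1.5097 × 75/695 = 0.163 A.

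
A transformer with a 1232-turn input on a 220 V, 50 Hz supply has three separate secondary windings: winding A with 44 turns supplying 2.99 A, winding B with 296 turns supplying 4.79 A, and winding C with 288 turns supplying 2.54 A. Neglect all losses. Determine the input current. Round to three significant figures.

V_A = 220 × 44/1232 = 7.8571 V; V_B = 220 × 296/1232 = 52.857 V; V_C = 220 × 288/1232 = 51.429 V.
P_out = V_A I_A + V_B I_B + V_C I_C = 7.8571×2.99 + 52.857×4.79 + 51.429×2.54 = 23.493 + 253.19 + 130.63 = 407.31 W.
Ideal ⇒ P_in = P_out, so I_in = P_out/V_in = 407.31/220 = 1.85 A.

I_in ≈ 1.85 A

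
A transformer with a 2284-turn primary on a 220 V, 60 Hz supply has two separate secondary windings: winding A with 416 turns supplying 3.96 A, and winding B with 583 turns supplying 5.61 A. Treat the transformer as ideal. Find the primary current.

I_p ≈ 2.15 A

V_A = 220 × 416/2284 = 40.070 V; V_B = 220 × 583/2284 = 56.156 V.
P_out = V_A I_A + V_B I_B = 40.070×3.96 + 56.156×5.61 = 158.68 + 315.03 = 473.71 W.
Ideal ⇒ P_in = P_out, so I_p = P_out/V_p = 473.71/220 = 2.15 A.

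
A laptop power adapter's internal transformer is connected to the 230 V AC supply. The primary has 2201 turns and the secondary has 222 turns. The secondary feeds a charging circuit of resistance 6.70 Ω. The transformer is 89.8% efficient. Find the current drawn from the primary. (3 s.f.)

V_s = 230 × 222/2201 = 23.199 V.
I_s = V_s/R = 23.199/6.70 = 3.4625 A.
P_out = V_s I_s = 23.199 × 3.4625 = 80.324 W.
P_in = P_out/η = 80.324/0.898 = 89.448 W.
I_p = P_in/V_p = 89.448/230 = 0.389 A.

I_p ≈ 0.389 A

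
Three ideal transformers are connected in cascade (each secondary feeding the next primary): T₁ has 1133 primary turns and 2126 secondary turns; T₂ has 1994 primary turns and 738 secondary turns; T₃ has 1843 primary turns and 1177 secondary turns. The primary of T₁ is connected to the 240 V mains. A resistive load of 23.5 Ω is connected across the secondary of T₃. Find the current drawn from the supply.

Secondary of T₁: V = 240.00 × 2126/1133 = 450.34 V.
Secondary of T₂: V = 450.34 × 738/1994 = 166.68 V.
Secondary of T₃: V = 166.68 × 1177/1843 = 106.45 V.
I_load = 106.45/23.5 = 4.5296 A, so P_out = 106.45 × 4.5296 = 482.15 W.
All ideal ⇒ P_in = P_out, so I_supply = 482.15/240 = 2.01 A.

I_supply ≈ 2.01 A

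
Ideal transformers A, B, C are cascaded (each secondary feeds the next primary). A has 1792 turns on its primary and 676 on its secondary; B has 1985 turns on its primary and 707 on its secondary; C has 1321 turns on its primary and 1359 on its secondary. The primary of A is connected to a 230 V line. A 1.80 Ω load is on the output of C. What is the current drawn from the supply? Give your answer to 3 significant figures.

After A: V = 230.00 × 676/1792 = 86.763 V.
After B: V = 86.763 × 707/1985 = 30.903 V.
After C: V = 30.903 × 1359/1321 = 31.792 V.
I_load = 31.792/1.80 = 17.662 A, so P_out = 31.792 × 17.662 = 561.50 W.
All ideal ⇒ P_in = P_out, so I_supply = 561.50/230 = 2.44 A.

I_supply ≈ 2.44 A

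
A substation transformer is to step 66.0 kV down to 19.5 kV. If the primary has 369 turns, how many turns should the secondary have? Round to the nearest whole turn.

N_s = 109 turns

N_s/N_p = V_s/V_p, so N_s = 369 × 19500/66000 = 109.0 ≈ 109 turns.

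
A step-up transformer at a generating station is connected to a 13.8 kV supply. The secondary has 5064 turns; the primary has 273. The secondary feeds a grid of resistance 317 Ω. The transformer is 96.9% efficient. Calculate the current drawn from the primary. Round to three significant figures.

V_s = 13800 × 5064/273 = 255980 V.
I_s = V_s/R = 255980/317 = 807.52 A.
P_out = V_s I_s = 255980 × 807.52 = 2.0671×10^8 W.
P_in = P_out/η = 2.0671×10^8/0.969 = 2.1332×10^8 W.
I_p = P_in/V_p = 2.1332×10^8/13800 = 15500 A.

I_p ≈ 15500 A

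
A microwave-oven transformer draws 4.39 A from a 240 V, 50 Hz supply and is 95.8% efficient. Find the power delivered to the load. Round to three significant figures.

P_in = V_p I_p = 240 × 4.39 = 1053.6 W.
P_out = η P_in = 0.958 × 1053.6 = 1010 W.

P_out ≈ 1010 W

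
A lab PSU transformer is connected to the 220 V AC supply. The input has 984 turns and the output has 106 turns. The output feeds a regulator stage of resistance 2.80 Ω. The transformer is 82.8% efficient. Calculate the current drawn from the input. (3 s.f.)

I_in ≈ 1.10 A

V_out = 220 × 106/984 = 23.699 V.
I_out = V_out/R = 23.699/2.80 = 8.4640 A.
P_out = V_out I_out = 23.699 × 8.4640 = 200.59 W.
P_in = P_out/η = 200.59/0.828 = 242.26 W.
I_in = P_in/V_in = 242.26/220 = 1.10 A.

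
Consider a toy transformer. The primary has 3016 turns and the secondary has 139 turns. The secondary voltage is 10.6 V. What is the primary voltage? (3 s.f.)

V_p ≈ 230 V

V_p/V_s = N_p/N_s, so V_p = 10.6 × 3016/139 = 230 V.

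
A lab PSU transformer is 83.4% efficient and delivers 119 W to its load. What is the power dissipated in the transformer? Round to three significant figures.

P_in = P_out/η = 119/0.834 = 142.686 W.
P_loss = P_in − P_out = 142.686 − 119 = 23.7 W.

P_loss ≈ 23.7 W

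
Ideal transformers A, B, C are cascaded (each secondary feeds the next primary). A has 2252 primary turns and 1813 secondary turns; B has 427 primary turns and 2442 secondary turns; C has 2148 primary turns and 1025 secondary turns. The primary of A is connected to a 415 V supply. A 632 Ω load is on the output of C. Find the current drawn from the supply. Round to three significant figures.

After A: V = 415.00 × 1813/2252 = 334.10 V.
After B: V = 334.10 × 2442/427 = 1910.7 V.
After C: V = 1910.7 × 1025/2148 = 911.77 V.
I_load = 911.77/632 = 1.4427 A, so P_out = 911.77 × 1.4427 = 1315.4 W.
All ideal ⇒ P_in = P_out, so I_supply = 1315.4/415 = 3.17 A.

I_supply ≈ 3.17 A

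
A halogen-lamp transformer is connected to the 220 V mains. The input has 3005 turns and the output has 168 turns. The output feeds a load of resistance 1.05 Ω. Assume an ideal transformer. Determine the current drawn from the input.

I_in ≈ 0.655 A

V_out = V_in × N_out/N_in = 220 × 168/3005 = 12.300 V.
I_out = V_out/R = 12.300/1.05 = 11.714 A.
For an ideal transformer I_in N_in = I_out N_out, so I_in = 11.714 × 168/3005 = 0.655 A.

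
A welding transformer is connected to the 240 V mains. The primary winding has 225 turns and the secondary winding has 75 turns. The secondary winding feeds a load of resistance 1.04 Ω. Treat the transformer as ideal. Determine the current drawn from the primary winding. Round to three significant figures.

I_p ≈ 25.6 A

V_s = V_p × N_s/N_p = 240 × 75/225 = 80.000 V.
I_s = V_s/R = 80.000/1.04 = 76.923 A.
For an ideal transformer I_p N_p = I_s N_s, so I_p = 76.923 × 75/225 = 25.6 A.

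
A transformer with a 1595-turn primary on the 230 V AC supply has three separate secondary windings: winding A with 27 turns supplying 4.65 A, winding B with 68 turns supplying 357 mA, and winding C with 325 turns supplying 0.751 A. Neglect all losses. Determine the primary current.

V_A = 230 × 27/1595 = 3.8934 V; V_B = 230 × 68/1595 = 9.8056 V; V_C = 230 × 325/1595 = 46.865 V.
P_out = V_A I_A + V_B I_B + V_C I_C = 3.8934×4.65 + 9.8056×0.357 + 46.865×0.751 = 18.104 + 3.5006 + 35.196 = 56.801 W.
Ideal ⇒ P_in = P_out, so I_p = P_out/V_p = 56.801/230 = 0.247 A.

I_p ≈ 0.247 A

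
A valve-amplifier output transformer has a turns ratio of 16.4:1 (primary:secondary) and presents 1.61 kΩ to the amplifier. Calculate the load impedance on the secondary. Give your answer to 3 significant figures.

Z_s ≈ 5.99 Ω

Z_s = Z_p/(N_p/N_s)² = 1610/16.4² = 5.99 Ω.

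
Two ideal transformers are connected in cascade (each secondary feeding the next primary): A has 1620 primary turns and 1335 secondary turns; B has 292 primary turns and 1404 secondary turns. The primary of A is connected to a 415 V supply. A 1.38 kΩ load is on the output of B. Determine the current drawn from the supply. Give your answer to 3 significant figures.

After A: V = 415.00 × 1335/1620 = 341.99 V.
After B: V = 341.99 × 1404/292 = 1644.4 V.
I_load = 1644.4/1380 = 1.1916 A, so P_out = 1644.4 × 1.1916 = 1959.4 W.
All ideal ⇒ P_in = P_out, so I_supply = 1959.4/415 = 4.72 A.

I_supply ≈ 4.72 A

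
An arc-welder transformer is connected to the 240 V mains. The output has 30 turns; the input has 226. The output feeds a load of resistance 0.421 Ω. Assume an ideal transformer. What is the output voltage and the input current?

V_out = V_in × N_out/N_in = 240 × 30/226 = 31.858 V.
I_out = V_out/R = 31.858/0.421 = 75.673 A.
I_in = I_out × N_out/N_in = 75.673 × 30/226 = 10.0 A.

V_out ≈ 31.9 V, I_in ≈ 10.0 A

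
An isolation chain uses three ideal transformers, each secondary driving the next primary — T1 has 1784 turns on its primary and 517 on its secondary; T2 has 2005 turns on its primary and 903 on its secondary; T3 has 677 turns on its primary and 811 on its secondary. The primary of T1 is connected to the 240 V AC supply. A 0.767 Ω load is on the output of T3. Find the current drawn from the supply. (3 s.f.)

Secondary of T1: V = 240.00 × 517/1784 = 69.552 V.
Secondary of T2: V = 69.552 × 903/2005 = 31.324 V.
Secondary of T3: V = 31.324 × 811/677 = 37.524 V.
I_load = 37.524/0.767 = 48.923 A, so P_out = 37.524 × 48.923 = 1835.8 W.
All ideal ⇒ P_in = P_out, so I_supply = 1835.8/240 = 7.65 A.

I_supply ≈ 7.65 A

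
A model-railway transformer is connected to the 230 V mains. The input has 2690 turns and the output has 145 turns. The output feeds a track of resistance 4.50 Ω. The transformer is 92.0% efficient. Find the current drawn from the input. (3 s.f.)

V_out = 230 × 145/2690 = 12.398 V.
I_out = V_out/R = 12.398/4.50 = 2.7551 A.
P_out = V_out I_out = 12.398 × 2.7551 = 34.157 W.
P_in = P_out/η = 34.157/0.920 = 37.127 W.
I_in = P_in/V_in = 37.127/230 = 0.161 A.

I_in ≈ 0.161 A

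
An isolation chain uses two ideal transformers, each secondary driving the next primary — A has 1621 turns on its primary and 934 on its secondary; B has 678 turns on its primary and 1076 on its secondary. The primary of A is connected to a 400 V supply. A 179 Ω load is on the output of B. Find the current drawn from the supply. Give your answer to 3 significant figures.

After A: V = 400.00 × 934/1621 = 230.48 V.
After B: V = 230.48 × 1076/678 = 365.77 V.
I_load = 365.77/179 = 2.0434 A, so P_out = 365.77 × 2.0434 = 747.41 W.
All ideal ⇒ P_in = P_out, so I_supply = 747.41/400 = 1.87 A.

I_supply ≈ 1.87 A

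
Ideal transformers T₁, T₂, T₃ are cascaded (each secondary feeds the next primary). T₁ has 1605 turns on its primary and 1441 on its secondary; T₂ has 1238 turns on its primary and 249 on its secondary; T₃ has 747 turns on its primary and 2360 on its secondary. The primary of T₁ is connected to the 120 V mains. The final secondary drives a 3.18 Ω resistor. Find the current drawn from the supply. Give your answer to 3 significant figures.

After T₁: V = 120.00 × 1441/1605 = 107.74 V.
After T₂: V = 107.74 × 249/1238 = 21.670 V.
After T₃: V = 21.670 × 2360/747 = 68.461 V.
I_load = 68.461/3.18 = 21.528 A, so P_out = 68.461 × 21.528 = 1473.9 W.
All ideal ⇒ P_in = P_out, so I_supply = 1473.9/120 = 12.3 A.

I_supply ≈ 12.3 A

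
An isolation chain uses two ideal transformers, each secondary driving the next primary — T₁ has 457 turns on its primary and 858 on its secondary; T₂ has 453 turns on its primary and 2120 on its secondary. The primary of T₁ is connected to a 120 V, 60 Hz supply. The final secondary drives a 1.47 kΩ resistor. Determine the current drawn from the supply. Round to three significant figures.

Secondary of T₁: V = 120.00 × 858/457 = 225.30 V.
Secondary of T₂: V = 225.30 × 2120/453 = 1054.4 V.
I_load = 1054.4/1470 = 0.71725 A, so P_out = 1054.4 × 0.71725 = 756.25 W.
All ideal ⇒ P_in = P_out, so I_supply = 756.25/120 = 6.30 A.

I_supply ≈ 6.30 A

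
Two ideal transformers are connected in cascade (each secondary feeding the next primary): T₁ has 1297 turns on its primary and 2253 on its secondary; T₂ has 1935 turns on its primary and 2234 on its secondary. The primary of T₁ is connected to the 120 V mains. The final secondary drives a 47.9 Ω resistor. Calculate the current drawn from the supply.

Secondary of T₁: V = 120.00 × 2253/1297 = 208.45 V.
Secondary of T₂: V = 208.45 × 2234/1935 = 240.66 V.
I_load = 240.66/47.9 = 5.0242 A, so P_out = 240.66 × 5.0242 = 1209.1 W.
All ideal ⇒ P_in = P_out, so I_supply = 1209.1/120 = 10.1 A.

I_supply ≈ 10.1 A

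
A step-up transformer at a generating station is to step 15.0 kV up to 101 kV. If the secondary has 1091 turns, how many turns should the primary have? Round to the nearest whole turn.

N_p = 162 turns

N_p/N_s = V_p/V_s, so N_p = 1091 × 15000/101000 = 162.0 ≈ 162 turns.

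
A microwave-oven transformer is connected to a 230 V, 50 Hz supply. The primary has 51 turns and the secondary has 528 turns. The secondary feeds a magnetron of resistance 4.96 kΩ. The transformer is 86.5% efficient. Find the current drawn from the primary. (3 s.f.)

I_p ≈ 5.75 A

V_s = 230 × 528/51 = 2381.2 V.
I_s = V_s/R = 2381.2/4960 = 0.48008 A.
P_out = V_s I_s = 2381.2 × 0.48008 = 1143.1 W.
P_in = P_out/η = 1143.1/0.865 = 1321.6 W.
I_p = P_in/V_p = 1321.6/230 = 5.75 A.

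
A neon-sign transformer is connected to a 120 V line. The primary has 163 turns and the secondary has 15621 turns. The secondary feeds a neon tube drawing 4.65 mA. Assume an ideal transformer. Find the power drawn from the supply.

I_p = I_s × N_s/N_p = 0.00465 × 15621/163 = 0.44563 A.
P = V_p I_p = 120 × 0.44563 = 53.5 W.

P ≈ 53.5 W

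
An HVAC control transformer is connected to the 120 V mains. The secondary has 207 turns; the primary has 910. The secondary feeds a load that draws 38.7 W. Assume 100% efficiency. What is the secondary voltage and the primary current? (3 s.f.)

V_s ≈ 27.3 V, I_p ≈ 0.323 A

V_s = V_p × N_s/N_p = 120 × 207/910 = 27.297 V.
I_s = P/V_s = 38.7/27.297 = 1.4178 A.
I_p = I_s × N_s/N_p = 1.4178 × 207/910 = 0.323 A.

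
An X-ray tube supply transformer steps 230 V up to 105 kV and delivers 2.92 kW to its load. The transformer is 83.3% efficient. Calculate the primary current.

I_p ≈ 15.2 A

P_in = P_out/η = 2920/0.833 = 3505.4 W.
I_p = P_in/V_p = 3505.4/230 = 15.2 A.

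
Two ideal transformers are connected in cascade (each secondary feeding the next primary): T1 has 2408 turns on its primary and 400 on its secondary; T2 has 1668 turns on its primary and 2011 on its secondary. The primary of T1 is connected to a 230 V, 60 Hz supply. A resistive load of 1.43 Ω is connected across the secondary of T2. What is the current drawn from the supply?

I_supply ≈ 6.45 A

After T1: V = 230.00 × 400/2408 = 38.206 V.
After T2: V = 38.206 × 2011/1668 = 46.062 V.
I_load = 46.062/1.43 = 32.212 A, so P_out = 46.062 × 32.212 = 1483.7 W.
All ideal ⇒ P_in = P_out, so I_supply = 1483.7/230 = 6.45 A.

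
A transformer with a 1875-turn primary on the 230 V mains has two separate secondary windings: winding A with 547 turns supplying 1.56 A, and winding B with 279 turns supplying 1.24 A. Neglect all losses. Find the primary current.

I_p ≈ 0.640 A

V_A = 230 × 547/1875 = 67.099 V; V_B = 230 × 279/1875 = 34.224 V.
P_out = V_A I_A + V_B I_B = 67.099×1.56 + 34.224×1.24 = 104.67 + 42.438 = 147.11 W.
Ideal ⇒ P_in = P_out, so I_p = P_out/V_p = 147.11/230 = 0.640 A.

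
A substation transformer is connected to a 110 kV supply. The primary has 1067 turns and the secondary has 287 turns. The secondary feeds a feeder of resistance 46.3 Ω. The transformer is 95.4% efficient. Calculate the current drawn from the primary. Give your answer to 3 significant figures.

I_p ≈ 180 A

V_s = 110000 × 287/1067 = 29588 V.
I_s = V_s/R = 29588/46.3 = 639.04 A.
P_out = V_s I_s = 29588 × 639.04 = 1.8908×10^7 W.
P_in = P_out/η = 1.8908×10^7/0.954 = 1.9819×10^7 W.
I_p = P_in/V_p = 1.9819×10^7/110000 = 180 A.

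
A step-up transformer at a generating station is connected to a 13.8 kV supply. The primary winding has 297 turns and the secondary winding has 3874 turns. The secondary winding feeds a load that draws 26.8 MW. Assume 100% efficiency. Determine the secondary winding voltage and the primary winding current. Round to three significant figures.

V_s ≈ 180000 V, I_p ≈ 1940 A

V_s = V_p × N_s/N_p = 13800 × 3874/297 = 180000 V.
I_s = P/V_s = 2.68×10^7/180000 = 148.89 A.
I_p = I_s × N_s/N_p = 148.89 × 3874/297 = 1940 A.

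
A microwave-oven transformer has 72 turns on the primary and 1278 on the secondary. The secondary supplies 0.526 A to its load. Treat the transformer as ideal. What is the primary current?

For an ideal transformer I_p/I_s = N_s/N_p, so I_p = 0.526 × 1278/72 = 9.34 A.

I_p ≈ 9.34 A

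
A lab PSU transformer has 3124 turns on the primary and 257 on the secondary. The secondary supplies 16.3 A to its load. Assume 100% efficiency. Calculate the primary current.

For an ideal transformer I_p/I_s = N_s/N_p, so I_p = 16.3 × 257/3124 = 1.34 A.

I_p ≈ 1.34 A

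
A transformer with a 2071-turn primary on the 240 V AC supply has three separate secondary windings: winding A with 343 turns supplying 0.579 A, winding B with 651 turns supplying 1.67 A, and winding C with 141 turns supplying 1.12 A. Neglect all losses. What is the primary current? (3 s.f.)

V_A = 240 × 343/2071 = 39.749 V; V_B = 240 × 651/2071 = 75.442 V; V_C = 240 × 141/2071 = 16.340 V.
P_out = V_A I_A + V_B I_B + V_C I_C = 39.749×0.579 + 75.442×1.67 + 16.340×1.12 = 23.015 + 125.99 + 18.301 = 167.30 W.
Ideal ⇒ P_in = P_out, so I_p = P_out/V_p = 167.30/240 = 0.697 A.

I_p ≈ 0.697 A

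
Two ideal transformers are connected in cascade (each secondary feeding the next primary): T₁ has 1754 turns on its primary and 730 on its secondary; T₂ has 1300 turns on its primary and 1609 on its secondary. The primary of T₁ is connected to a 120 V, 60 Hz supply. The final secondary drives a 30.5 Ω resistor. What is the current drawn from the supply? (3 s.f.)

I_supply ≈ 1.04 A

After T₁: V = 120.00 × 730/1754 = 49.943 V.
After T₂: V = 49.943 × 1609/1300 = 61.814 V.
I_load = 61.814/30.5 = 2.0267 A, so P_out = 61.814 × 2.0267 = 125.28 W.
All ideal ⇒ P_in = P_out, so I_supply = 125.28/120 = 1.04 A.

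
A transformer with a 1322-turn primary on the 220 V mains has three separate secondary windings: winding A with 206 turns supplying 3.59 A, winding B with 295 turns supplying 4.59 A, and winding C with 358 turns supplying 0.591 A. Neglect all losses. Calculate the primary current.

V_A = 220 × 206/1322 = 34.281 V; V_B = 220 × 295/1322 = 49.092 V; V_C = 220 × 358/1322 = 59.576 V.
P_out = V_A I_A + V_B I_B + V_C I_C = 34.281×3.59 + 49.092×4.59 + 59.576×0.591 = 123.07 + 225.33 + 35.210 = 383.61 W.
Ideal ⇒ P_in = P_out, so I_p = P_out/V_p = 383.61/220 = 1.74 A.

I_p ≈ 1.74 A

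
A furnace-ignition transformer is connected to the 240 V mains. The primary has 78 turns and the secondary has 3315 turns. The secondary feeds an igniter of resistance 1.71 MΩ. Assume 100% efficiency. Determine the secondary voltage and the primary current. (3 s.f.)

V_s = V_p × N_s/N_p = 240 × 3315/78 = 10200 V.
I_s = V_s/R = 10200/(1.71×10^6) = 0.0059649 A.
I_p = I_s × N_s/N_p = 0.0059649 × 3315/78 = 0.254 A.

V_s ≈ 10200 V, I_p ≈ 0.254 A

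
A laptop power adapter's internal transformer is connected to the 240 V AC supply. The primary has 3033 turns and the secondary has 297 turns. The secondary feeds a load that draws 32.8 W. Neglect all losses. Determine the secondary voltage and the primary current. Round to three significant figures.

V_s ≈ 23.5 V, I_p ≈ 0.137 A

V_s = V_p × N_s/N_p = 240 × 297/3033 = 23.501 V.
I_s = P/V_s = 32.8/23.501 = 1.3957 A.
I_p = I_s × N_s/N_p = 1.3957 × 297/3033 = 0.137 A.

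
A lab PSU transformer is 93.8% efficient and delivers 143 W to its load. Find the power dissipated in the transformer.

P_loss ≈ 9.45 W

P_in = P_out/η = 143/0.938 = 152.452 W.
P_loss = P_in − P_out = 152.452 − 143 = 9.45 W.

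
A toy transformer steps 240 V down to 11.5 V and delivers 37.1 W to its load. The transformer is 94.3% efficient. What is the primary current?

P_in = P_out/η = 37.1/0.943 = 39.343 W.
I_p = P_in/V_p = 39.343/240 = 0.164 A.

I_p ≈ 0.164 A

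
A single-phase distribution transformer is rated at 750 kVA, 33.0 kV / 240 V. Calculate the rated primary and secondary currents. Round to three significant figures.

I_p ≈ 22.7 A, I_s ≈ 3120 A

I_p = S/V_p = 750000/33000 = 22.7 A.
I_s = S/V_s = 750000/240 = 3120 A.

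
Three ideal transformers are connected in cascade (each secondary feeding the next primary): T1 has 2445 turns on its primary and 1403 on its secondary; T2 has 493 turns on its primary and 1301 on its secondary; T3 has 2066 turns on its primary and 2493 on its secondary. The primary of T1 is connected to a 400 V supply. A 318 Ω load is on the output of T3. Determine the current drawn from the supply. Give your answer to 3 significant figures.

I_supply ≈ 4.20 A

After T1: V = 400.00 × 1403/2445 = 229.53 V.
After T2: V = 229.53 × 1301/493 = 605.72 V.
After T3: V = 605.72 × 2493/2066 = 730.91 V.
I_load = 730.91/318 = 2.2984 A, so P_out = 730.91 × 2.2984 = 1679.9 W.
All ideal ⇒ P_in = P_out, so I_supply = 1679.9/400 = 4.20 A.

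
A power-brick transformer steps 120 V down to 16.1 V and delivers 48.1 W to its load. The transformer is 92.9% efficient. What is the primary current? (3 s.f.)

P_in = P_out/η = 48.1/0.929 = 51.776 W.
I_p = P_in/V_p = 51.776/120 = 0.431 A.

I_p ≈ 0.431 A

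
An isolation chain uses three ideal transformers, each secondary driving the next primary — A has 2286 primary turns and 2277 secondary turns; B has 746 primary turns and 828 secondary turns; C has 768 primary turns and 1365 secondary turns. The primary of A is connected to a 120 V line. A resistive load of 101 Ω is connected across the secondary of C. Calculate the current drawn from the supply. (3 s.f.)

Secondary of A: V = 120.00 × 2277/2286 = 119.53 V.
Secondary of B: V = 119.53 × 828/746 = 132.67 V.
Secondary of C: V = 132.67 × 1365/768 = 235.79 V.
I_load = 235.79/101 = 2.3346 A, so P_out = 235.79 × 2.3346 = 550.48 W.
All ideal ⇒ P_in = P_out, so I_supply = 550.48/120 = 4.59 A.

I_supply ≈ 4.59 A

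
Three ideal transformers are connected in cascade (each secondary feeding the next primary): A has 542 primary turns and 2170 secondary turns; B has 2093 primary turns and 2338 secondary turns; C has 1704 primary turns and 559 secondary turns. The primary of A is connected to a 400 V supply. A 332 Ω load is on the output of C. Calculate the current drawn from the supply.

I_supply ≈ 2.59 A

Secondary of A: V = 400.00 × 2170/542 = 1601.5 V.
Secondary of B: V = 1601.5 × 2338/2093 = 1788.9 V.
Secondary of C: V = 1788.9 × 559/1704 = 586.86 V.
I_load = 586.86/332 = 1.7677 A, so P_out = 586.86 × 1.7677 = 1037.4 W.
All ideal ⇒ P_in = P_out, so I_supply = 1037.4/400 = 2.59 A.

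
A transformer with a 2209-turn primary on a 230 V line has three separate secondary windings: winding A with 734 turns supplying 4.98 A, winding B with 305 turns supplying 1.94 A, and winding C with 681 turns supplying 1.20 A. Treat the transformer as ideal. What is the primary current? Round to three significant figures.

I_p ≈ 2.29 A

V_A = 230 × 734/2209 = 76.424 V; V_B = 230 × 305/2209 = 31.756 V; V_C = 230 × 681/2209 = 70.905 V.
P_out = V_A I_A + V_B I_B + V_C I_C = 76.424×4.98 + 31.756×1.94 + 70.905×1.20 = 380.59 + 61.608 + 85.086 = 527.28 W.
Ideal ⇒ P_in = P_out, so I_p = P_out/V_p = 527.28/230 = 2.29 A.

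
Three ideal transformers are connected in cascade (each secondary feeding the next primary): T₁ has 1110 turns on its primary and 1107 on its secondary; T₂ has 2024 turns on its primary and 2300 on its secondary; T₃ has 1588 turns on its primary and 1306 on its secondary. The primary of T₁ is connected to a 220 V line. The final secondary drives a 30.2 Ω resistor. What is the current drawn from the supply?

After T₁: V = 220.00 × 1107/1110 = 219.41 V.
After T₂: V = 219.41 × 2300/2024 = 249.32 V.
After T₃: V = 249.32 × 1306/1588 = 205.05 V.
I_load = 205.05/30.2 = 6.7897 A, so P_out = 205.05 × 6.7897 = 1392.2 W.
All ideal ⇒ P_in = P_out, so I_supply = 1392.2/220 = 6.33 A.

I_supply ≈ 6.33 A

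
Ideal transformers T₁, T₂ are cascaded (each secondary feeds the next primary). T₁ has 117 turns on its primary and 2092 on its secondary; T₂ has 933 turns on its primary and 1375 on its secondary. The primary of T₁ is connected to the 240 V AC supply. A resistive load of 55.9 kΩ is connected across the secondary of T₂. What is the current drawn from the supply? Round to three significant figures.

I_supply ≈ 2.98 A

Secondary of T₁: V = 240.00 × 2092/117 = 4291.3 V.
Secondary of T₂: V = 4291.3 × 1375/933 = 6324.2 V.
I_load = 6324.2/55900 = 0.11313 A, so P_out = 6324.2 × 0.11313 = 715.49 W.
All ideal ⇒ P_in = P_out, so I_supply = 715.49/240 = 2.98 A.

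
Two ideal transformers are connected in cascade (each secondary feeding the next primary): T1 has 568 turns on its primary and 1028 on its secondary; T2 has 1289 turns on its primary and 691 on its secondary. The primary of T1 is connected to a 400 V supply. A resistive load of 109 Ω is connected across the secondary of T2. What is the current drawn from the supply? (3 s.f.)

I_supply ≈ 3.45 A

After T1: V = 400.00 × 1028/568 = 723.94 V.
After T2: V = 723.94 × 691/1289 = 388.09 V.
I_load = 388.09/109 = 3.5604 A, so P_out = 388.09 × 3.5604 = 1381.8 W.
All ideal ⇒ P_in = P_out, so I_supply = 1381.8/400 = 3.45 A.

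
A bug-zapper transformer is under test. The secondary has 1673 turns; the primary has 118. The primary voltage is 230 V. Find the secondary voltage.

V_s ≈ 3260 V

V_s/V_p = N_s/N_p, so V_s = 230 × 1673/118 = 3260 V.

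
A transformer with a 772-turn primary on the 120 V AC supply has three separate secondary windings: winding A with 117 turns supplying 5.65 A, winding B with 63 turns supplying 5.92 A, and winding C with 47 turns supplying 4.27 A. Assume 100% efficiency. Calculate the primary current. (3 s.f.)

V_A = 120 × 117/772 = 18.187 V; V_B = 120 × 63/772 = 9.7927 V; V_C = 120 × 47/772 = 7.3057 V.
P_out = V_A I_A + V_B I_B + V_C I_C = 18.187×5.65 + 9.7927×5.92 + 7.3057×4.27 = 102.75 + 57.973 + 31.195 = 191.92 W.
Ideal ⇒ P_in = P_out, so I_p = P_out/V_p = 191.92/120 = 1.60 A.

I_p ≈ 1.60 A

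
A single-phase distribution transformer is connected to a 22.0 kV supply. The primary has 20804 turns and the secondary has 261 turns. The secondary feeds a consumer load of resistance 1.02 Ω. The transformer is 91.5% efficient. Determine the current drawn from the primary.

V_s = 22000 × 261/20804 = 276.00 V.
I_s = V_s/R = 276.00/1.02 = 270.59 A.
P_out = V_s I_s = 276.00 × 270.59 = 74685 W.
P_in = P_out/η = 74685/0.915 = 81623 W.
I_p = P_in/V_p = 81623/22000 = 3.71 A.

I_p ≈ 3.71 A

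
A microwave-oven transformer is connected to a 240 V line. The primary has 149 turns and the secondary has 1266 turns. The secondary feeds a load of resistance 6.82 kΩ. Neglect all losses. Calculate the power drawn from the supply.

P ≈ 610 W

V_s = V_p × N_s/N_p = 240 × 1266/149 = 2039.2 V.
I_s = V_s/R = 2039.2/6820 = 0.29900 A.
I_p = I_s × N_s/N_p = 0.29900 × 1266/149 = 2.5405 A.
P = V_p I_p = 240 × 2.5405 = 610 W.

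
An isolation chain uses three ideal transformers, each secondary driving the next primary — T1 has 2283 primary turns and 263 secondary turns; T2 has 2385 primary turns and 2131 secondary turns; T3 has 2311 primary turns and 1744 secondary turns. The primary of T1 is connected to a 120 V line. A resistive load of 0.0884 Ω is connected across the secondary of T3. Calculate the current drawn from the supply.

I_supply ≈ 8.19 A

Secondary of T1: V = 120.00 × 263/2283 = 13.824 V.
Secondary of T2: V = 13.824 × 2131/2385 = 12.352 V.
Secondary of T3: V = 12.352 × 1744/2311 = 9.3212 V.
I_load = 9.3212/0.0884 = 105.44 A, so P_out = 9.3212 × 105.44 = 982.86 W.
All ideal ⇒ P_in = P_out, so I_supply = 982.86/120 = 8.19 A.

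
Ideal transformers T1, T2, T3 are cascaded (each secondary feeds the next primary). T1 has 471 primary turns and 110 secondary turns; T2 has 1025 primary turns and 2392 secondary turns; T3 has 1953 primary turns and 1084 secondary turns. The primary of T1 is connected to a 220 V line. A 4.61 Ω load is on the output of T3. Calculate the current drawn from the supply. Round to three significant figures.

I_supply ≈ 4.37 A

After T1: V = 220.00 × 110/471 = 51.380 V.
After T2: V = 51.380 × 2392/1025 = 119.90 V.
After T3: V = 119.90 × 1084/1953 = 66.552 V.
I_load = 66.552/4.61 = 14.436 A, so P_out = 66.552 × 14.436 = 960.76 W.
All ideal ⇒ P_in = P_out, so I_supply = 960.76/220 = 4.37 A.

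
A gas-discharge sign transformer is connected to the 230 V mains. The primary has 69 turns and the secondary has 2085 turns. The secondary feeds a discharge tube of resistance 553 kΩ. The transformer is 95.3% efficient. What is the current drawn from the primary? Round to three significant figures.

V_s = 230 × 2085/69 = 6950.0 V.
I_s = V_s/R = 6950.0/553000 = 0.012568 A.
P_out = V_s I_s = 6950.0 × 0.012568 = 87.346 W.
P_in = P_out/η = 87.346/0.953 = 91.654 W.
I_p = P_in/V_p = 91.654/230 = 0.398 A.

I_p ≈ 0.398 A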